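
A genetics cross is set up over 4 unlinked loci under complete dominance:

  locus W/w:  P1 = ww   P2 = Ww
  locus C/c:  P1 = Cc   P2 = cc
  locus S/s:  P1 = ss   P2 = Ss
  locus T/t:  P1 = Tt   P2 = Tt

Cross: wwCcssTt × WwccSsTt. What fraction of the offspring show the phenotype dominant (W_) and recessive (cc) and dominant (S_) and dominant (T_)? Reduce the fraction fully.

P(W_ cc S_ T_) = 3/32

wwCcssTt gametes: wCsT×4, wCst×4, wcsT×4, wcst×4
WwccSsTt gametes: WcST×2, WcSt×2, WcsT×2, Wcst×2, wcST×2, wcSt×2, wcsT×2, wcst×2
wwCcssTt×WwccSsTt grid (16·16=256): WwCcSsTT=8 WwCcSsTt=16 WwCcSstt=8 WwCcssTT=8 WwCcssTt=16 WwCcsstt=8 WwccSsTT=8 WwccSsTt=16 WwccSstt=8 WwccssTT=8 WwccssTt=16 Wwccsstt=8 wwCcSsTT=8 wwCcSsTt=16 wwCcSstt=8 wwCcssTT=8 wwCcssTt=16 wwCcsstt=8 wwccSsTT=8 wwccSsTt=16 wwccSstt=8 wwccssTT=8 wwccssTt=16 wwccsstt=8
W_ cc S_ T_ hits 24/256; gcd=8; 24÷8/256÷8 = 3/32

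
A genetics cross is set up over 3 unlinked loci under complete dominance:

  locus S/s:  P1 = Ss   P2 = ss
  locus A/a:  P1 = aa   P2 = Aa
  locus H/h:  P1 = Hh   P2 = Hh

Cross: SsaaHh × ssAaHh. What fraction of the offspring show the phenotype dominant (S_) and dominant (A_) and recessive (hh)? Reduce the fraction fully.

SsaaHh gametes: SaH×2, Sah×2, saH×2, sah×2
ssAaHh gametes: sAH×2, sAh×2, saH×2, sah×2
SsaaHh×ssAaHh grid (8·8=64): SsAaHH=4 SsAaHh=8 SsAahh=4 SsaaHH=4 SsaaHh=8 Ssaahh=4 ssAaHH=4 ssAaHh=8 ssAahh=4 ssaaHH=4 ssaaHh=8 ssaahh=4
S_ A_ hh hits 4/64; gcd=4; 4÷4/64÷4 = 1/16

P(S_ A_ hh) = 1/16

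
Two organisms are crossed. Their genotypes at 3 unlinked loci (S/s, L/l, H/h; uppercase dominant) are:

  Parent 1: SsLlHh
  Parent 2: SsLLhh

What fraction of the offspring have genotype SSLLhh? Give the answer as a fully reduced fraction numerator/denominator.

P(SSLLhh) = 1/16

SsLlHh gametes: SLH×1, SLh×1, SlH×1, Slh×1, sLH×1, sLh×1, slH×1, slh×1
SsLLhh gametes: SLh×4, sLh×4
SsLlHh×SsLLhh grid (8·8=64): SSLLHh=4 SSLLhh=4 SSLlHh=4 SSLlhh=4 SsLLHh=8 SsLLhh=8 SsLlHh=8 SsLlhh=8 ssLLHh=4 ssLLhh=4 ssLlHh=4 ssLlhh=4
SSLLhh hits 4/64; gcd=4; 4÷4/64÷4 = 1/16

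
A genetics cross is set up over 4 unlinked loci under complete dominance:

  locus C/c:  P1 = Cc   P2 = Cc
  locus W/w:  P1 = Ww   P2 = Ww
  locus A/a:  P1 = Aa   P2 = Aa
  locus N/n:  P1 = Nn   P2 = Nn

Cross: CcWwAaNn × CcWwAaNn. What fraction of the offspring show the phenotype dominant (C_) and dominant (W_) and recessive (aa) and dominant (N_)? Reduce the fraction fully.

CcWwAaNn gametes: CWAN×1, CWAn×1, CWaN×1, CWan×1, CwAN×1, CwAn×1, CwaN×1, Cwan×1, cWAN×1, cWAn×1, cWaN×1, cWan×1, cwAN×1, cwAn×1, cwaN×1, cwan×1
CcWwAaNn gametes: CWAN×1, CWAn×1, CWaN×1, CWan×1, CwAN×1, CwAn×1, CwaN×1, Cwan×1, cWAN×1, cWAn×1, cWaN×1, cWan×1, cwAN×1, cwAn×1, cwaN×1, cwan×1
CcWwAaNn×CcWwAaNn grid (16·16=256): CCWWAANN=1 CCWWAANn=2 CCWWAAnn=1 CCWWAaNN=2 CCWWAaNn=4 CCWWAann=2 CCWWaaNN=1 CCWWaaNn=2 CCWWaann=1 CCWwAANN=2 CCWwAANn=4 CCWwAAnn=2 CCWwAaNN=4 CCWwAaNn=8 CCWwAann=4 CCWwaaNN=2 CCWwaaNn=4 CCWwaann=2 CCwwAANN=1 CCwwAANn=2 CCwwAAnn=1 CCwwAaNN=2 CCwwAaNn=4 CCwwAann=2 CCwwaaNN=1 CCwwaaNn=2 CCwwaann=1 CcWWAANN=2 CcWWAANn=4 CcWWAAnn=2 CcWWAaNN=4 CcWWAaNn=8 CcWWAann=4 CcWWaaNN=2 CcWWaaNn=4 CcWWaann=2 CcWwAANN=4 CcWwAANn=8 CcWwAAnn=4 CcWwAaNN=8 CcWwAaNn=16 CcWwAann=8 CcWwaaNN=4 CcWwaaNn=8 CcWwaann=4 CcwwAANN=2 CcwwAANn=4 CcwwAAnn=2 CcwwAaNN=4 CcwwAaNn=8 CcwwAann=4 CcwwaaNN=2 CcwwaaNn=4 Ccwwaann=2 ccWWAANN=1 ccWWAANn=2 ccWWAAnn=1 ccWWAaNN=2 ccWWAaNn=4 ccWWAann=2 ccWWaaNN=1 ccWWaaNn=2 ccWWaann=1 ccWwAANN=2 ccWwAANn=4 ccWwAAnn=2 ccWwAaNN=4 ccWwAaNn=8 ccWwAann=4 ccWwaaNN=2 ccWwaaNn=4 ccWwaann=2 ccwwAANN=1 ccwwAANn=2 ccwwAAnn=1 ccwwAaNN=2 ccwwAaNn=4 ccwwAann=2 ccwwaaNN=1 ccwwaaNn=2 ccwwaann=1
C_ W_ aa N_ hits 27/256; gcd=1; 27÷1/256÷1 = 27/256

P(C_ W_ aa N_) = 27/256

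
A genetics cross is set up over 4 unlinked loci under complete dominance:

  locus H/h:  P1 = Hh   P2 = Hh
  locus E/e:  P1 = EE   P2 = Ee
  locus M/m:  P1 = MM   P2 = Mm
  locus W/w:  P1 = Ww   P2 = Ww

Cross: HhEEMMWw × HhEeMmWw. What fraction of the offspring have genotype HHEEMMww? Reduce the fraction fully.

HhEEMMWw gametes: HEMW×4, HEMw×4, hEMW×4, hEMw×4
HhEeMmWw gametes: HEMW×1, HEMw×1, HEmW×1, HEmw×1, HeMW×1, HeMw×1, HemW×1, Hemw×1, hEMW×1, hEMw×1, hEmW×1, hEmw×1, heMW×1, heMw×1, hemW×1, hemw×1
HhEEMMWw×HhEeMmWw grid (16·16=256): HHEEMMWW=4 HHEEMMWw=8 HHEEMMww=4 HHEEMmWW=4 HHEEMmWw=8 HHEEMmww=4 HHEeMMWW=4 HHEeMMWw=8 HHEeMMww=4 HHEeMmWW=4 HHEeMmWw=8 HHEeMmww=4 HhEEMMWW=8 HhEEMMWw=16 HhEEMMww=8 HhEEMmWW=8 HhEEMmWw=16 HhEEMmww=8 HhEeMMWW=8 HhEeMMWw=16 HhEeMMww=8 HhEeMmWW=8 HhEeMmWw=16 HhEeMmww=8 hhEEMMWW=4 hhEEMMWw=8 hhEEMMww=4 hhEEMmWW=4 hhEEMmWw=8 hhEEMmww=4 hhEeMMWW=4 hhEeMMWw=8 hhEeMMww=4 hhEeMmWW=4 hhEeMmWw=8 hhEeMmww=4
HHEEMMww hits 4/256; gcd=4; 4÷4/256÷4 = 1/64

P(HHEEMMww) = 1/64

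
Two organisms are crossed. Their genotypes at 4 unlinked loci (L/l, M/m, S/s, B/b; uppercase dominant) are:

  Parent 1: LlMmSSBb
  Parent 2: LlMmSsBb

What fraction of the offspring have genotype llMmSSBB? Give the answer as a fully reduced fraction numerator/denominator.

P(llMmSSBB) = 1/64

LlMmSSBb gametes: LMSB×2, LMSb×2, LmSB×2, LmSb×2, lMSB×2, lMSb×2, lmSB×2, lmSb×2
LlMmSsBb gametes: LMSB×1, LMSb×1, LMsB×1, LMsb×1, LmSB×1, LmSb×1, LmsB×1, Lmsb×1, lMSB×1, lMSb×1, lMsB×1, lMsb×1, lmSB×1, lmSb×1, lmsB×1, lmsb×1
LlMmSSBb×LlMmSsBb grid (16·16=256): LLMMSSBB=2 LLMMSSBb=4 LLMMSSbb=2 LLMMSsBB=2 LLMMSsBb=4 LLMMSsbb=2 LLMmSSBB=4 LLMmSSBb=8 LLMmSSbb=4 LLMmSsBB=4 LLMmSsBb=8 LLMmSsbb=4 LLmmSSBB=2 LLmmSSBb=4 LLmmSSbb=2 LLmmSsBB=2 LLmmSsBb=4 LLmmSsbb=2 LlMMSSBB=4 LlMMSSBb=8 LlMMSSbb=4 LlMMSsBB=4 LlMMSsBb=8 LlMMSsbb=4 LlMmSSBB=8 LlMmSSBb=16 LlMmSSbb=8 LlMmSsBB=8 LlMmSsBb=16 LlMmSsbb=8 LlmmSSBB=4 LlmmSSBb=8 LlmmSSbb=4 LlmmSsBB=4 LlmmSsBb=8 LlmmSsbb=4 llMMSSBB=2 llMMSSBb=4 llMMSSbb=2 llMMSsBB=2 llMMSsBb=4 llMMSsbb=2 llMmSSBB=4 llMmSSBb=8 llMmSSbb=4 llMmSsBB=4 llMmSsBb=8 llMmSsbb=4 llmmSSBB=2 llmmSSBb=4 llmmSSbb=2 llmmSsBB=2 llmmSsBb=4 llmmSsbb=2
llMmSSBB hits 4/256; gcd=4; 4÷4/256÷4 = 1/64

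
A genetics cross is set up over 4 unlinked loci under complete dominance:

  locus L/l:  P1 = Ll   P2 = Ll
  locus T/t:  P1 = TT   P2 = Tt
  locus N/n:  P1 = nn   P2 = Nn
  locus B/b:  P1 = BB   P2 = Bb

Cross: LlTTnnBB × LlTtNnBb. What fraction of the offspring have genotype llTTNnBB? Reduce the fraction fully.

P(llTTNnBB) = 1/32

LlTTnnBB gametes: LTnB×8, lTnB×8
LlTtNnBb gametes: LTNB×1, LTNb×1, LTnB×1, LTnb×1, LtNB×1, LtNb×1, LtnB×1, Ltnb×1, lTNB×1, lTNb×1, lTnB×1, lTnb×1, ltNB×1, ltNb×1, ltnB×1, ltnb×1
LlTTnnBB×LlTtNnBb grid (16·16=256): LLTTNnBB=8 LLTTNnBb=8 LLTTnnBB=8 LLTTnnBb=8 LLTtNnBB=8 LLTtNnBb=8 LLTtnnBB=8 LLTtnnBb=8 LlTTNnBB=16 LlTTNnBb=16 LlTTnnBB=16 LlTTnnBb=16 LlTtNnBB=16 LlTtNnBb=16 LlTtnnBB=16 LlTtnnBb=16 llTTNnBB=8 llTTNnBb=8 llTTnnBB=8 llTTnnBb=8 llTtNnBB=8 llTtNnBb=8 llTtnnBB=8 llTtnnBb=8
llTTNnBB hits 8/256; gcd=8; 8÷8/256÷8 = 1/32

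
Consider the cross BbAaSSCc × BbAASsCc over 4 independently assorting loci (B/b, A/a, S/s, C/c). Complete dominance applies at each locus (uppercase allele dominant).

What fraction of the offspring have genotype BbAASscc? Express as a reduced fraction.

BbAaSSCc gametes: BASC×2, BASc×2, BaSC×2, BaSc×2, bASC×2, bASc×2, baSC×2, baSc×2
BbAASsCc gametes: BASC×2, BASc×2, BAsC×2, BAsc×2, bASC×2, bASc×2, bAsC×2, bAsc×2
BbAaSSCc×BbAASsCc grid (16·16=256): BBAASSCC=4 BBAASSCc=8 BBAASScc=4 BBAASsCC=4 BBAASsCc=8 BBAASscc=4 BBAaSSCC=4 BBAaSSCc=8 BBAaSScc=4 BBAaSsCC=4 BBAaSsCc=8 BBAaSscc=4 BbAASSCC=8 BbAASSCc=16 BbAASScc=8 BbAASsCC=8 BbAASsCc=16 BbAASscc=8 BbAaSSCC=8 BbAaSSCc=16 BbAaSScc=8 BbAaSsCC=8 BbAaSsCc=16 BbAaSscc=8 bbAASSCC=4 bbAASSCc=8 bbAASScc=4 bbAASsCC=4 bbAASsCc=8 bbAASscc=4 bbAaSSCC=4 bbAaSSCc=8 bbAaSScc=4 bbAaSsCC=4 bbAaSsCc=8 bbAaSscc=4
BbAASscc hits 8/256; gcd=8; 8÷8/256÷8 = 1/32

P(BbAASscc) = 1/32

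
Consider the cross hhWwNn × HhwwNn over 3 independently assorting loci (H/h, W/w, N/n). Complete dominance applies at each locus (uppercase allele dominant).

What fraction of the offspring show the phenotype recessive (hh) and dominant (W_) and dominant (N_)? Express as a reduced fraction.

hhWwNn gametes: hWN×2, hWn×2, hwN×2, hwn×2
HhwwNn gametes: HwN×2, Hwn×2, hwN×2, hwn×2
hhWwNn×HhwwNn grid (8·8=64): HhWwNN=4 HhWwNn=8 HhWwnn=4 HhwwNN=4 HhwwNn=8 Hhwwnn=4 hhWwNN=4 hhWwNn=8 hhWwnn=4 hhwwNN=4 hhwwNn=8 hhwwnn=4
hh W_ N_ hits 12/64; gcd=4; 12÷4/64÷4 = 3/16

P(hh W_ N_) = 3/16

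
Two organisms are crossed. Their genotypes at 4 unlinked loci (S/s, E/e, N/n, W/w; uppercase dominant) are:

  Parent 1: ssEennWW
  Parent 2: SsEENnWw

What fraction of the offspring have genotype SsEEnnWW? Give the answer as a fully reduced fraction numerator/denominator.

ssEennWW gametes: sEnW×8, senW×8
SsEENnWw gametes: SENW×2, SENw×2, SEnW×2, SEnw×2, sENW×2, sENw×2, sEnW×2, sEnw×2
ssEennWW×SsEENnWw grid (16·16=256): SsEENnWW=16 SsEENnWw=16 SsEEnnWW=16 SsEEnnWw=16 SsEeNnWW=16 SsEeNnWw=16 SsEennWW=16 SsEennWw=16 ssEENnWW=16 ssEENnWw=16 ssEEnnWW=16 ssEEnnWw=16 ssEeNnWW=16 ssEeNnWw=16 ssEennWW=16 ssEennWw=16
SsEEnnWW hits 16/256; gcd=16; 16÷16/256÷16 = 1/16

P(SsEEnnWW) = 1/16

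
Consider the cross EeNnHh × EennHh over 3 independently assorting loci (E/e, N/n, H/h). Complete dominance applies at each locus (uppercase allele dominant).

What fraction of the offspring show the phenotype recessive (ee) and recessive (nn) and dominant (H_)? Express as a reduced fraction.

EeNnHh gametes: ENH×1, ENh×1, EnH×1, Enh×1, eNH×1, eNh×1, enH×1, enh×1
EennHh gametes: EnH×2, Enh×2, enH×2, enh×2
EeNnHh×EennHh grid (8·8=64): EENnHH=2 EENnHh=4 EENnhh=2 EEnnHH=2 EEnnHh=4 EEnnhh=2 EeNnHH=4 EeNnHh=8 EeNnhh=4 EennHH=4 EennHh=8 Eennhh=4 eeNnHH=2 eeNnHh=4 eeNnhh=2 eennHH=2 eennHh=4 eennhh=2
ee nn H_ hits 6/64; gcd=2; 6÷2/64÷2 = 3/32

P(ee nn H_) = 3/32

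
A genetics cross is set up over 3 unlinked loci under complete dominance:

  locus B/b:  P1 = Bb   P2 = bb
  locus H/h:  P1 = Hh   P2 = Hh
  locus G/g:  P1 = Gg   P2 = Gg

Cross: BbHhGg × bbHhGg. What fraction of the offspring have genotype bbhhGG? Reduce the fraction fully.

BbHhGg gametes: BHG×1, BHg×1, BhG×1, Bhg×1, bHG×1, bHg×1, bhG×1, bhg×1
bbHhGg gametes: bHG×2, bHg×2, bhG×2, bhg×2
BbHhGg×bbHhGg grid (8·8=64): BbHHGG=2 BbHHGg=4 BbHHgg=2 BbHhGG=4 BbHhGg=8 BbHhgg=4 BbhhGG=2 BbhhGg=4 Bbhhgg=2 bbHHGG=2 bbHHGg=4 bbHHgg=2 bbHhGG=4 bbHhGg=8 bbHhgg=4 bbhhGG=2 bbhhGg=4 bbhhgg=2
bbhhGG hits 2/64; gcd=2; 2÷2/64÷2 = 1/32

P(bbhhGG) = 1/32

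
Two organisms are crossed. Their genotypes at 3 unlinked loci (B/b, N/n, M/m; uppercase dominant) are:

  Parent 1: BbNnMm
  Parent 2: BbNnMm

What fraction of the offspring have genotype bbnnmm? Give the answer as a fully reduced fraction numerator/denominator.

BbNnMm gametes: BNM×1, BNm×1, BnM×1, Bnm×1, bNM×1, bNm×1, bnM×1, bnm×1
BbNnMm gametes: BNM×1, BNm×1, BnM×1, Bnm×1, bNM×1, bNm×1, bnM×1, bnm×1
BbNnMm×BbNnMm grid (8·8=64): BBNNMM=1 BBNNMm=2 BBNNmm=1 BBNnMM=2 BBNnMm=4 BBNnmm=2 BBnnMM=1 BBnnMm=2 BBnnmm=1 BbNNMM=2 BbNNMm=4 BbNNmm=2 BbNnMM=4 BbNnMm=8 BbNnmm=4 BbnnMM=2 BbnnMm=4 Bbnnmm=2 bbNNMM=1 bbNNMm=2 bbNNmm=1 bbNnMM=2 bbNnMm=4 bbNnmm=2 bbnnMM=1 bbnnMm=2 bbnnmm=1
bbnnmm hits 1/64; gcd=1; 1÷1/64÷1 = 1/64

P(bbnnmm) = 1/64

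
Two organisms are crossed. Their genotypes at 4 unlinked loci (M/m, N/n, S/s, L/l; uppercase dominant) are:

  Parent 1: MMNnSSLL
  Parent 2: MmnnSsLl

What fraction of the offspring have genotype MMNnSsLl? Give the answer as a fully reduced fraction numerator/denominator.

P(MMNnSsLl) = 1/16

MMNnSSLL gametes: MNSL×8, MnSL×8
MmnnSsLl gametes: MnSL×2, MnSl×2, MnsL×2, Mnsl×2, mnSL×2, mnSl×2, mnsL×2, mnsl×2
MMNnSSLL×MmnnSsLl grid (16·16=256): MMNnSSLL=16 MMNnSSLl=16 MMNnSsLL=16 MMNnSsLl=16 MMnnSSLL=16 MMnnSSLl=16 MMnnSsLL=16 MMnnSsLl=16 MmNnSSLL=16 MmNnSSLl=16 MmNnSsLL=16 MmNnSsLl=16 MmnnSSLL=16 MmnnSSLl=16 MmnnSsLL=16 MmnnSsLl=16
MMNnSsLl hits 16/256; gcd=16; 16÷16/256÷16 = 1/16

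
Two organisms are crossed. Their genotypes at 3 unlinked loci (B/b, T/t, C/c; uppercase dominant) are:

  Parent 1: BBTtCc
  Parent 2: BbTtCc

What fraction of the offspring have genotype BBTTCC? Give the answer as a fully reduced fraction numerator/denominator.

P(BBTTCC) = 1/32

BBTtCc gametes: BTC×2, BTc×2, BtC×2, Btc×2
BbTtCc gametes: BTC×1, BTc×1, BtC×1, Btc×1, bTC×1, bTc×1, btC×1, btc×1
BBTtCc×BbTtCc grid (8·8=64): BBTTCC=2 BBTTCc=4 BBTTcc=2 BBTtCC=4 BBTtCc=8 BBTtcc=4 BBttCC=2 BBttCc=4 BBttcc=2 BbTTCC=2 BbTTCc=4 BbTTcc=2 BbTtCC=4 BbTtCc=8 BbTtcc=4 BbttCC=2 BbttCc=4 Bbttcc=2
BBTTCC hits 2/64; gcd=2; 2÷2/64÷2 = 1/32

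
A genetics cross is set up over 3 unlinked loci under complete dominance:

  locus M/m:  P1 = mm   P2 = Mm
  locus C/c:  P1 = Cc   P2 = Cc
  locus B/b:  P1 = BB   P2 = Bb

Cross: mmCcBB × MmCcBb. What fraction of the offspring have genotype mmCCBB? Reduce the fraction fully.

mmCcBB gametes: mCB×4, mcB×4
MmCcBb gametes: MCB×1, MCb×1, McB×1, Mcb×1, mCB×1, mCb×1, mcB×1, mcb×1
mmCcBB×MmCcBb grid (8·8=64): MmCCBB=4 MmCCBb=4 MmCcBB=8 MmCcBb=8 MmccBB=4 MmccBb=4 mmCCBB=4 mmCCBb=4 mmCcBB=8 mmCcBb=8 mmccBB=4 mmccBb=4
mmCCBB hits 4/64; gcd=4; 4÷4/64÷4 = 1/16

P(mmCCBB) = 1/16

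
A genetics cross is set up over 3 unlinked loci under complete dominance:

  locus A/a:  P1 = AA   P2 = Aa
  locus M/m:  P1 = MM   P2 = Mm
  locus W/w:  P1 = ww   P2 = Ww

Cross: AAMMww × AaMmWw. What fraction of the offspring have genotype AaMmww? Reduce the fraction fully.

P(AaMmww) = 1/8

AAMMww gametes: AMw×8
AaMmWw gametes: AMW×1, AMw×1, AmW×1, Amw×1, aMW×1, aMw×1, amW×1, amw×1
AAMMww×AaMmWw grid (8·8=64): AAMMWw=8 AAMMww=8 AAMmWw=8 AAMmww=8 AaMMWw=8 AaMMww=8 AaMmWw=8 AaMmww=8
AaMmww hits 8/64; gcd=8; 8÷8/64÷8 = 1/8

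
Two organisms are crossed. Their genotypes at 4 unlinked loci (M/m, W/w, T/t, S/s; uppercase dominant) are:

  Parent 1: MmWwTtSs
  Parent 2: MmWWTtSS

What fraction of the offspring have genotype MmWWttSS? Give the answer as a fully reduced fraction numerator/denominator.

MmWwTtSs gametes: MWTS×1, MWTs×1, MWtS×1, MWts×1, MwTS×1, MwTs×1, MwtS×1, Mwts×1, mWTS×1, mWTs×1, mWtS×1, mWts×1, mwTS×1, mwTs×1, mwtS×1, mwts×1
MmWWTtSS gametes: MWTS×4, MWtS×4, mWTS×4, mWtS×4
MmWwTtSs×MmWWTtSS grid (16·16=256): MMWWTTSS=4 MMWWTTSs=4 MMWWTtSS=8 MMWWTtSs=8 MMWWttSS=4 MMWWttSs=4 MMWwTTSS=4 MMWwTTSs=4 MMWwTtSS=8 MMWwTtSs=8 MMWwttSS=4 MMWwttSs=4 MmWWTTSS=8 MmWWTTSs=8 MmWWTtSS=16 MmWWTtSs=16 MmWWttSS=8 MmWWttSs=8 MmWwTTSS=8 MmWwTTSs=8 MmWwTtSS=16 MmWwTtSs=16 MmWwttSS=8 MmWwttSs=8 mmWWTTSS=4 mmWWTTSs=4 mmWWTtSS=8 mmWWTtSs=8 mmWWttSS=4 mmWWttSs=4 mmWwTTSS=4 mmWwTTSs=4 mmWwTtSS=8 mmWwTtSs=8 mmWwttSS=4 mmWwttSs=4
MmWWttSS hits 8/256; gcd=8; 8÷8/256÷8 = 1/32

P(MmWWttSS) = 1/32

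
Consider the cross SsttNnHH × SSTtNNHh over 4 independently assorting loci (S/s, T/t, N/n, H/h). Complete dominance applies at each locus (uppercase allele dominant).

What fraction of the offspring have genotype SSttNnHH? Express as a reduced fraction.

SsttNnHH gametes: StNH×4, StnH×4, stNH×4, stnH×4
SSTtNNHh gametes: STNH×4, STNh×4, StNH×4, StNh×4
SsttNnHH×SSTtNNHh grid (16·16=256): SSTtNNHH=16 SSTtNNHh=16 SSTtNnHH=16 SSTtNnHh=16 SSttNNHH=16 SSttNNHh=16 SSttNnHH=16 SSttNnHh=16 SsTtNNHH=16 SsTtNNHh=16 SsTtNnHH=16 SsTtNnHh=16 SsttNNHH=16 SsttNNHh=16 SsttNnHH=16 SsttNnHh=16
SSttNnHH hits 16/256; gcd=16; 16÷16/256÷16 = 1/16

P(SSttNnHH) = 1/16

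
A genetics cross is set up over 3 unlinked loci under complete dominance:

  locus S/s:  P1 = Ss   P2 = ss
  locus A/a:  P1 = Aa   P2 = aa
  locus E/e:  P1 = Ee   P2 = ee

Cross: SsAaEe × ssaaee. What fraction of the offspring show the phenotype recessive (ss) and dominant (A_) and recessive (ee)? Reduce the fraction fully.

P(ss A_ ee) = 1/8

SsAaEe gametes: SAE×1, SAe×1, SaE×1, Sae×1, sAE×1, sAe×1, saE×1, sae×1
ssaaee gametes: sae×8
SsAaEe×ssaaee grid (8·8=64): SsAaEe=8 SsAaee=8 SsaaEe=8 Ssaaee=8 ssAaEe=8 ssAaee=8 ssaaEe=8 ssaaee=8
ss A_ ee hits 8/64; gcd=8; 8÷8/64÷8 = 1/8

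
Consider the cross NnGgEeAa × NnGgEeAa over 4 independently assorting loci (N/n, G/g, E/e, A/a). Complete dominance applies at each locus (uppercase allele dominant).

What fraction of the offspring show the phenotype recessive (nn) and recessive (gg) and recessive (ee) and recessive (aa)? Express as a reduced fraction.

P(nn gg ee aa) = 1/256

NnGgEeAa gametes: NGEA×1, NGEa×1, NGeA×1, NGea×1, NgEA×1, NgEa×1, NgeA×1, Ngea×1, nGEA×1, nGEa×1, nGeA×1, nGea×1, ngEA×1, ngEa×1, ngeA×1, ngea×1
NnGgEeAa gametes: NGEA×1, NGEa×1, NGeA×1, NGea×1, NgEA×1, NgEa×1, NgeA×1, Ngea×1, nGEA×1, nGEa×1, nGeA×1, nGea×1, ngEA×1, ngEa×1, ngeA×1, ngea×1
NnGgEeAa×NnGgEeAa grid (16·16=256): NNGGEEAA=1 NNGGEEAa=2 NNGGEEaa=1 NNGGEeAA=2 NNGGEeAa=4 NNGGEeaa=2 NNGGeeAA=1 NNGGeeAa=2 NNGGeeaa=1 NNGgEEAA=2 NNGgEEAa=4 NNGgEEaa=2 NNGgEeAA=4 NNGgEeAa=8 NNGgEeaa=4 NNGgeeAA=2 NNGgeeAa=4 NNGgeeaa=2 NNggEEAA=1 NNggEEAa=2 NNggEEaa=1 NNggEeAA=2 NNggEeAa=4 NNggEeaa=2 NNggeeAA=1 NNggeeAa=2 NNggeeaa=1 NnGGEEAA=2 NnGGEEAa=4 NnGGEEaa=2 NnGGEeAA=4 NnGGEeAa=8 NnGGEeaa=4 NnGGeeAA=2 NnGGeeAa=4 NnGGeeaa=2 NnGgEEAA=4 NnGgEEAa=8 NnGgEEaa=4 NnGgEeAA=8 NnGgEeAa=16 NnGgEeaa=8 NnGgeeAA=4 NnGgeeAa=8 NnGgeeaa=4 NnggEEAA=2 NnggEEAa=4 NnggEEaa=2 NnggEeAA=4 NnggEeAa=8 NnggEeaa=4 NnggeeAA=2 NnggeeAa=4 Nnggeeaa=2 nnGGEEAA=1 nnGGEEAa=2 nnGGEEaa=1 nnGGEeAA=2 nnGGEeAa=4 nnGGEeaa=2 nnGGeeAA=1 nnGGeeAa=2 nnGGeeaa=1 nnGgEEAA=2 nnGgEEAa=4 nnGgEEaa=2 nnGgEeAA=4 nnGgEeAa=8 nnGgEeaa=4 nnGgeeAA=2 nnGgeeAa=4 nnGgeeaa=2 nnggEEAA=1 nnggEEAa=2 nnggEEaa=1 nnggEeAA=2 nnggEeAa=4 nnggEeaa=2 nnggeeAA=1 nnggeeAa=2 nnggeeaa=1
nn gg ee aa hits 1/256; gcd=1; 1÷1/256÷1 = 1/256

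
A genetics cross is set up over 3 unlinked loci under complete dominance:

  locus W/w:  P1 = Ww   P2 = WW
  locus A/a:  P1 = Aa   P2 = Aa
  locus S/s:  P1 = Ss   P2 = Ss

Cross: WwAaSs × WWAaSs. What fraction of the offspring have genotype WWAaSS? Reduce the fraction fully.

WwAaSs gametes: WAS×1, WAs×1, WaS×1, Was×1, wAS×1, wAs×1, waS×1, was×1
WWAaSs gametes: WAS×2, WAs×2, WaS×2, Was×2
WwAaSs×WWAaSs grid (8·8=64): WWAASS=2 WWAASs=4 WWAAss=2 WWAaSS=4 WWAaSs=8 WWAass=4 WWaaSS=2 WWaaSs=4 WWaass=2 WwAASS=2 WwAASs=4 WwAAss=2 WwAaSS=4 WwAaSs=8 WwAass=4 WwaaSS=2 WwaaSs=4 Wwaass=2
WWAaSS hits 4/64; gcd=4; 4÷4/64÷4 = 1/16

P(WWAaSS) = 1/16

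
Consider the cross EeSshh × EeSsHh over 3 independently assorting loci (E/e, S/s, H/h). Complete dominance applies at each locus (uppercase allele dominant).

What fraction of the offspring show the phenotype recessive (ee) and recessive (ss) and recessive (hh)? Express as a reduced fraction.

P(ee ss hh) = 1/32

EeSshh gametes: ESh×2, Esh×2, eSh×2, esh×2
EeSsHh gametes: ESH×1, ESh×1, EsH×1, Esh×1, eSH×1, eSh×1, esH×1, esh×1
EeSshh×EeSsHh grid (8·8=64): EESSHh=2 EESShh=2 EESsHh=4 EESshh=4 EEssHh=2 EEsshh=2 EeSSHh=4 EeSShh=4 EeSsHh=8 EeSshh=8 EessHh=4 Eesshh=4 eeSSHh=2 eeSShh=2 eeSsHh=4 eeSshh=4 eessHh=2 eesshh=2
ee ss hh hits 2/64; gcd=2; 2÷2/64÷2 = 1/32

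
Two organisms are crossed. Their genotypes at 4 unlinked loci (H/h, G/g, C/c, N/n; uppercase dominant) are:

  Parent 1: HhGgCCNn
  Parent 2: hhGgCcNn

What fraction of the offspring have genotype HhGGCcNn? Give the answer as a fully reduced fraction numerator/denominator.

HhGgCCNn gametes: HGCN×2, HGCn×2, HgCN×2, HgCn×2, hGCN×2, hGCn×2, hgCN×2, hgCn×2
hhGgCcNn gametes: hGCN×2, hGCn×2, hGcN×2, hGcn×2, hgCN×2, hgCn×2, hgcN×2, hgcn×2
HhGgCCNn×hhGgCcNn grid (16·16=256): HhGGCCNN=4 HhGGCCNn=8 HhGGCCnn=4 HhGGCcNN=4 HhGGCcNn=8 HhGGCcnn=4 HhGgCCNN=8 HhGgCCNn=16 HhGgCCnn=8 HhGgCcNN=8 HhGgCcNn=16 HhGgCcnn=8 HhggCCNN=4 HhggCCNn=8 HhggCCnn=4 HhggCcNN=4 HhggCcNn=8 HhggCcnn=4 hhGGCCNN=4 hhGGCCNn=8 hhGGCCnn=4 hhGGCcNN=4 hhGGCcNn=8 hhGGCcnn=4 hhGgCCNN=8 hhGgCCNn=16 hhGgCCnn=8 hhGgCcNN=8 hhGgCcNn=16 hhGgCcnn=8 hhggCCNN=4 hhggCCNn=8 hhggCCnn=4 hhggCcNN=4 hhggCcNn=8 hhggCcnn=4
HhGGCcNn hits 8/256; gcd=8; 8÷8/256÷8 = 1/32

P(HhGGCcNn) = 1/32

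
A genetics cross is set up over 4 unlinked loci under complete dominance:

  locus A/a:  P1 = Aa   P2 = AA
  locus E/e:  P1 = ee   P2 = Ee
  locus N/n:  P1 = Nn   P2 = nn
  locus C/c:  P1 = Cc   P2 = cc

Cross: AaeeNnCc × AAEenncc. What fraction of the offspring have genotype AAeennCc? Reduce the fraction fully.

AaeeNnCc gametes: AeNC×2, AeNc×2, AenC×2, Aenc×2, aeNC×2, aeNc×2, aenC×2, aenc×2
AAEenncc gametes: AEnc×8, Aenc×8
AaeeNnCc×AAEenncc grid (16·16=256): AAEeNnCc=16 AAEeNncc=16 AAEennCc=16 AAEenncc=16 AAeeNnCc=16 AAeeNncc=16 AAeennCc=16 AAeenncc=16 AaEeNnCc=16 AaEeNncc=16 AaEennCc=16 AaEenncc=16 AaeeNnCc=16 AaeeNncc=16 AaeennCc=16 Aaeenncc=16
AAeennCc hits 16/256; gcd=16; 16÷16/256÷16 = 1/16

P(AAeennCc) = 1/16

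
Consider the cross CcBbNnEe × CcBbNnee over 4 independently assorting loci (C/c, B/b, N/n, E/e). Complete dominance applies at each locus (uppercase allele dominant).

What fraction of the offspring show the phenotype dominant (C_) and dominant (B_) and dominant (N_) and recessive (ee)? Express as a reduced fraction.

P(C_ B_ N_ ee) = 27/128

CcBbNnEe gametes: CBNE×1, CBNe×1, CBnE×1, CBne×1, CbNE×1, CbNe×1, CbnE×1, Cbne×1, cBNE×1, cBNe×1, cBnE×1, cBne×1, cbNE×1, cbNe×1, cbnE×1, cbne×1
CcBbNnee gametes: CBNe×2, CBne×2, CbNe×2, Cbne×2, cBNe×2, cBne×2, cbNe×2, cbne×2
CcBbNnEe×CcBbNnee grid (16·16=256): CCBBNNEe=2 CCBBNNee=2 CCBBNnEe=4 CCBBNnee=4 CCBBnnEe=2 CCBBnnee=2 CCBbNNEe=4 CCBbNNee=4 CCBbNnEe=8 CCBbNnee=8 CCBbnnEe=4 CCBbnnee=4 CCbbNNEe=2 CCbbNNee=2 CCbbNnEe=4 CCbbNnee=4 CCbbnnEe=2 CCbbnnee=2 CcBBNNEe=4 CcBBNNee=4 CcBBNnEe=8 CcBBNnee=8 CcBBnnEe=4 CcBBnnee=4 CcBbNNEe=8 CcBbNNee=8 CcBbNnEe=16 CcBbNnee=16 CcBbnnEe=8 CcBbnnee=8 CcbbNNEe=4 CcbbNNee=4 CcbbNnEe=8 CcbbNnee=8 CcbbnnEe=4 Ccbbnnee=4 ccBBNNEe=2 ccBBNNee=2 ccBBNnEe=4 ccBBNnee=4 ccBBnnEe=2 ccBBnnee=2 ccBbNNEe=4 ccBbNNee=4 ccBbNnEe=8 ccBbNnee=8 ccBbnnEe=4 ccBbnnee=4 ccbbNNEe=2 ccbbNNee=2 ccbbNnEe=4 ccbbNnee=4 ccbbnnEe=2 ccbbnnee=2
C_ B_ N_ ee hits 54/256; gcd=2; 54÷2/256÷2 = 27/128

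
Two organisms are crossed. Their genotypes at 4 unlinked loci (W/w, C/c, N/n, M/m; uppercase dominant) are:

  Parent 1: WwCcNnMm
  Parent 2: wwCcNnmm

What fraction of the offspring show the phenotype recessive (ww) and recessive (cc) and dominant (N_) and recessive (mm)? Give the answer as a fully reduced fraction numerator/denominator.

WwCcNnMm gametes: WCNM×1, WCNm×1, WCnM×1, WCnm×1, WcNM×1, WcNm×1, WcnM×1, Wcnm×1, wCNM×1, wCNm×1, wCnM×1, wCnm×1, wcNM×1, wcNm×1, wcnM×1, wcnm×1
wwCcNnmm gametes: wCNm×4, wCnm×4, wcNm×4, wcnm×4
WwCcNnMm×wwCcNnmm grid (16·16=256): WwCCNNMm=4 WwCCNNmm=4 WwCCNnMm=8 WwCCNnmm=8 WwCCnnMm=4 WwCCnnmm=4 WwCcNNMm=8 WwCcNNmm=8 WwCcNnMm=16 WwCcNnmm=16 WwCcnnMm=8 WwCcnnmm=8 WwccNNMm=4 WwccNNmm=4 WwccNnMm=8 WwccNnmm=8 WwccnnMm=4 Wwccnnmm=4 wwCCNNMm=4 wwCCNNmm=4 wwCCNnMm=8 wwCCNnmm=8 wwCCnnMm=4 wwCCnnmm=4 wwCcNNMm=8 wwCcNNmm=8 wwCcNnMm=16 wwCcNnmm=16 wwCcnnMm=8 wwCcnnmm=8 wwccNNMm=4 wwccNNmm=4 wwccNnMm=8 wwccNnmm=8 wwccnnMm=4 wwccnnmm=4
ww cc N_ mm hits 12/256; gcd=4; 12÷4/256÷4 = 3/64

P(ww cc N_ mm) = 3/64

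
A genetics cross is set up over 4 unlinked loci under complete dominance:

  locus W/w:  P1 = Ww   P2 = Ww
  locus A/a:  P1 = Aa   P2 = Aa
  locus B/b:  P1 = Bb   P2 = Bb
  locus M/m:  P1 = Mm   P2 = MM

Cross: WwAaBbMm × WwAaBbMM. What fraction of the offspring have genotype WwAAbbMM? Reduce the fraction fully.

WwAaBbMm gametes: WABM×1, WABm×1, WAbM×1, WAbm×1, WaBM×1, WaBm×1, WabM×1, Wabm×1, wABM×1, wABm×1, wAbM×1, wAbm×1, waBM×1, waBm×1, wabM×1, wabm×1
WwAaBbMM gametes: WABM×2, WAbM×2, WaBM×2, WabM×2, wABM×2, wAbM×2, waBM×2, wabM×2
WwAaBbMm×WwAaBbMM grid (16·16=256): WWAABBMM=2 WWAABBMm=2 WWAABbMM=4 WWAABbMm=4 WWAAbbMM=2 WWAAbbMm=2 WWAaBBMM=4 WWAaBBMm=4 WWAaBbMM=8 WWAaBbMm=8 WWAabbMM=4 WWAabbMm=4 WWaaBBMM=2 WWaaBBMm=2 WWaaBbMM=4 WWaaBbMm=4 WWaabbMM=2 WWaabbMm=2 WwAABBMM=4 WwAABBMm=4 WwAABbMM=8 WwAABbMm=8 WwAAbbMM=4 WwAAbbMm=4 WwAaBBMM=8 WwAaBBMm=8 WwAaBbMM=16 WwAaBbMm=16 WwAabbMM=8 WwAabbMm=8 WwaaBBMM=4 WwaaBBMm=4 WwaaBbMM=8 WwaaBbMm=8 WwaabbMM=4 WwaabbMm=4 wwAABBMM=2 wwAABBMm=2 wwAABbMM=4 wwAABbMm=4 wwAAbbMM=2 wwAAbbMm=2 wwAaBBMM=4 wwAaBBMm=4 wwAaBbMM=8 wwAaBbMm=8 wwAabbMM=4 wwAabbMm=4 wwaaBBMM=2 wwaaBBMm=2 wwaaBbMM=4 wwaaBbMm=4 wwaabbMM=2 wwaabbMm=2
WwAAbbMM hits 4/256; gcd=4; 4÷4/256÷4 = 1/64

P(WwAAbbMM) = 1/64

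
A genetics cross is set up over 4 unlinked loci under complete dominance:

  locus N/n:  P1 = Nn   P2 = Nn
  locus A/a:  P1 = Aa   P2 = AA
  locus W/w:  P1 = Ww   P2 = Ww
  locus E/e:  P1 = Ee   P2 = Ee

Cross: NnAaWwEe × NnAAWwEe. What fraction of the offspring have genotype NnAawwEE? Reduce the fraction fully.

P(NnAawwEE) = 1/64

NnAaWwEe gametes: NAWE×1, NAWe×1, NAwE×1, NAwe×1, NaWE×1, NaWe×1, NawE×1, Nawe×1, nAWE×1, nAWe×1, nAwE×1, nAwe×1, naWE×1, naWe×1, nawE×1, nawe×1
NnAAWwEe gametes: NAWE×2, NAWe×2, NAwE×2, NAwe×2, nAWE×2, nAWe×2, nAwE×2, nAwe×2
NnAaWwEe×NnAAWwEe grid (16·16=256): NNAAWWEE=2 NNAAWWEe=4 NNAAWWee=2 NNAAWwEE=4 NNAAWwEe=8 NNAAWwee=4 NNAAwwEE=2 NNAAwwEe=4 NNAAwwee=2 NNAaWWEE=2 NNAaWWEe=4 NNAaWWee=2 NNAaWwEE=4 NNAaWwEe=8 NNAaWwee=4 NNAawwEE=2 NNAawwEe=4 NNAawwee=2 NnAAWWEE=4 NnAAWWEe=8 NnAAWWee=4 NnAAWwEE=8 NnAAWwEe=16 NnAAWwee=8 NnAAwwEE=4 NnAAwwEe=8 NnAAwwee=4 NnAaWWEE=4 NnAaWWEe=8 NnAaWWee=4 NnAaWwEE=8 NnAaWwEe=16 NnAaWwee=8 NnAawwEE=4 NnAawwEe=8 NnAawwee=4 nnAAWWEE=2 nnAAWWEe=4 nnAAWWee=2 nnAAWwEE=4 nnAAWwEe=8 nnAAWwee=4 nnAAwwEE=2 nnAAwwEe=4 nnAAwwee=2 nnAaWWEE=2 nnAaWWEe=4 nnAaWWee=2 nnAaWwEE=4 nnAaWwEe=8 nnAaWwee=4 nnAawwEE=2 nnAawwEe=4 nnAawwee=2
NnAawwEE hits 4/256; gcd=4; 4÷4/256÷4 = 1/64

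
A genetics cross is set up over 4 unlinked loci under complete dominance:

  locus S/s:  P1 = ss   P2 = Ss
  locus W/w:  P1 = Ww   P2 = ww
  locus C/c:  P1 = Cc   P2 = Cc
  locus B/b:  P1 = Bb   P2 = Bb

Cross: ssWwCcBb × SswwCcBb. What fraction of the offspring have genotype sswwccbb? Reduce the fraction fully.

P(sswwccbb) = 1/64

ssWwCcBb gametes: sWCB×2, sWCb×2, sWcB×2, sWcb×2, swCB×2, swCb×2, swcB×2, swcb×2
SswwCcBb gametes: SwCB×2, SwCb×2, SwcB×2, Swcb×2, swCB×2, swCb×2, swcB×2, swcb×2
ssWwCcBb×SswwCcBb grid (16·16=256): SsWwCCBB=4 SsWwCCBb=8 SsWwCCbb=4 SsWwCcBB=8 SsWwCcBb=16 SsWwCcbb=8 SsWwccBB=4 SsWwccBb=8 SsWwccbb=4 SswwCCBB=4 SswwCCBb=8 SswwCCbb=4 SswwCcBB=8 SswwCcBb=16 SswwCcbb=8 SswwccBB=4 SswwccBb=8 Sswwccbb=4 ssWwCCBB=4 ssWwCCBb=8 ssWwCCbb=4 ssWwCcBB=8 ssWwCcBb=16 ssWwCcbb=8 ssWwccBB=4 ssWwccBb=8 ssWwccbb=4 sswwCCBB=4 sswwCCBb=8 sswwCCbb=4 sswwCcBB=8 sswwCcBb=16 sswwCcbb=8 sswwccBB=4 sswwccBb=8 sswwccbb=4
sswwccbb hits 4/256; gcd=4; 4÷4/256÷4 = 1/64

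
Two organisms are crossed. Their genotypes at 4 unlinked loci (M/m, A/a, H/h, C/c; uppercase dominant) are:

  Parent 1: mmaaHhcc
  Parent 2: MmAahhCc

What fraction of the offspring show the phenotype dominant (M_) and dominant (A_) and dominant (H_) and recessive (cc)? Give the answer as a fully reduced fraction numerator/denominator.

P(M_ A_ H_ cc) = 1/16

mmaaHhcc gametes: maHc×8, mahc×8
MmAahhCc gametes: MAhC×2, MAhc×2, MahC×2, Mahc×2, mAhC×2, mAhc×2, mahC×2, mahc×2
mmaaHhcc×MmAahhCc grid (16·16=256): MmAaHhCc=16 MmAaHhcc=16 MmAahhCc=16 MmAahhcc=16 MmaaHhCc=16 MmaaHhcc=16 MmaahhCc=16 Mmaahhcc=16 mmAaHhCc=16 mmAaHhcc=16 mmAahhCc=16 mmAahhcc=16 mmaaHhCc=16 mmaaHhcc=16 mmaahhCc=16 mmaahhcc=16
M_ A_ H_ cc hits 16/256; gcd=16; 16÷16/256÷16 = 1/16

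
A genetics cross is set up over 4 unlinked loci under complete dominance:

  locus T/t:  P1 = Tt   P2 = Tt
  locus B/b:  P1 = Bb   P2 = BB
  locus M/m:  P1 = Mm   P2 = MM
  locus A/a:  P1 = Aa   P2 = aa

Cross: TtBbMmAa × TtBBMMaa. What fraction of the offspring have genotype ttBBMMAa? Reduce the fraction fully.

TtBbMmAa gametes: TBMA×1, TBMa×1, TBmA×1, TBma×1, TbMA×1, TbMa×1, TbmA×1, Tbma×1, tBMA×1, tBMa×1, tBmA×1, tBma×1, tbMA×1, tbMa×1, tbmA×1, tbma×1
TtBBMMaa gametes: TBMa×8, tBMa×8
TtBbMmAa×TtBBMMaa grid (16·16=256): TTBBMMAa=8 TTBBMMaa=8 TTBBMmAa=8 TTBBMmaa=8 TTBbMMAa=8 TTBbMMaa=8 TTBbMmAa=8 TTBbMmaa=8 TtBBMMAa=16 TtBBMMaa=16 TtBBMmAa=16 TtBBMmaa=16 TtBbMMAa=16 TtBbMMaa=16 TtBbMmAa=16 TtBbMmaa=16 ttBBMMAa=8 ttBBMMaa=8 ttBBMmAa=8 ttBBMmaa=8 ttBbMMAa=8 ttBbMMaa=8 ttBbMmAa=8 ttBbMmaa=8
ttBBMMAa hits 8/256; gcd=8; 8÷8/256÷8 = 1/32

P(ttBBMMAa) = 1/32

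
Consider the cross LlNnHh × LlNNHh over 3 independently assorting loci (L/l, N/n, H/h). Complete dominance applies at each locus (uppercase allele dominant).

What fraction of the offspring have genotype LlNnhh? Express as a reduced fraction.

P(LlNnhh) = 1/16

LlNnHh gametes: LNH×1, LNh×1, LnH×1, Lnh×1, lNH×1, lNh×1, lnH×1, lnh×1
LlNNHh gametes: LNH×2, LNh×2, lNH×2, lNh×2
LlNnHh×LlNNHh grid (8·8=64): LLNNHH=2 LLNNHh=4 LLNNhh=2 LLNnHH=2 LLNnHh=4 LLNnhh=2 LlNNHH=4 LlNNHh=8 LlNNhh=4 LlNnHH=4 LlNnHh=8 LlNnhh=4 llNNHH=2 llNNHh=4 llNNhh=2 llNnHH=2 llNnHh=4 llNnhh=2
LlNnhh hits 4/64; gcd=4; 4÷4/64÷4 = 1/16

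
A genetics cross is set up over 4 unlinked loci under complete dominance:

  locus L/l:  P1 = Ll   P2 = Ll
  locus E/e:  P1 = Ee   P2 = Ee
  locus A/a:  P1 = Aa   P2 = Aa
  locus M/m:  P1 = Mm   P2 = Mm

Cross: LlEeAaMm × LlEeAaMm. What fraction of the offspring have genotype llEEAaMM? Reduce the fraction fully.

P(llEEAaMM) = 1/128

LlEeAaMm gametes: LEAM×1, LEAm×1, LEaM×1, LEam×1, LeAM×1, LeAm×1, LeaM×1, Leam×1, lEAM×1, lEAm×1, lEaM×1, lEam×1, leAM×1, leAm×1, leaM×1, leam×1
LlEeAaMm gametes: LEAM×1, LEAm×1, LEaM×1, LEam×1, LeAM×1, LeAm×1, LeaM×1, Leam×1, lEAM×1, lEAm×1, lEaM×1, lEam×1, leAM×1, leAm×1, leaM×1, leam×1
LlEeAaMm×LlEeAaMm grid (16·16=256): LLEEAAMM=1 LLEEAAMm=2 LLEEAAmm=1 LLEEAaMM=2 LLEEAaMm=4 LLEEAamm=2 LLEEaaMM=1 LLEEaaMm=2 LLEEaamm=1 LLEeAAMM=2 LLEeAAMm=4 LLEeAAmm=2 LLEeAaMM=4 LLEeAaMm=8 LLEeAamm=4 LLEeaaMM=2 LLEeaaMm=4 LLEeaamm=2 LLeeAAMM=1 LLeeAAMm=2 LLeeAAmm=1 LLeeAaMM=2 LLeeAaMm=4 LLeeAamm=2 LLeeaaMM=1 LLeeaaMm=2 LLeeaamm=1 LlEEAAMM=2 LlEEAAMm=4 LlEEAAmm=2 LlEEAaMM=4 LlEEAaMm=8 LlEEAamm=4 LlEEaaMM=2 LlEEaaMm=4 LlEEaamm=2 LlEeAAMM=4 LlEeAAMm=8 LlEeAAmm=4 LlEeAaMM=8 LlEeAaMm=16 LlEeAamm=8 LlEeaaMM=4 LlEeaaMm=8 LlEeaamm=4 LleeAAMM=2 LleeAAMm=4 LleeAAmm=2 LleeAaMM=4 LleeAaMm=8 LleeAamm=4 LleeaaMM=2 LleeaaMm=4 Lleeaamm=2 llEEAAMM=1 llEEAAMm=2 llEEAAmm=1 llEEAaMM=2 llEEAaMm=4 llEEAamm=2 llEEaaMM=1 llEEaaMm=2 llEEaamm=1 llEeAAMM=2 llEeAAMm=4 llEeAAmm=2 llEeAaMM=4 llEeAaMm=8 llEeAamm=4 llEeaaMM=2 llEeaaMm=4 llEeaamm=2 lleeAAMM=1 lleeAAMm=2 lleeAAmm=1 lleeAaMM=2 lleeAaMm=4 lleeAamm=2 lleeaaMM=1 lleeaaMm=2 lleeaamm=1
llEEAaMM hits 2/256; gcd=2; 2÷2/256÷2 = 1/128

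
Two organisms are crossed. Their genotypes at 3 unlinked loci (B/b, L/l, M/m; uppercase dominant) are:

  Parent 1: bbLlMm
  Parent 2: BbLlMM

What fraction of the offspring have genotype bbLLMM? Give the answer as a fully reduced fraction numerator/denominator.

bbLlMm gametes: bLM×2, bLm×2, blM×2, blm×2
BbLlMM gametes: BLM×2, BlM×2, bLM×2, blM×2
bbLlMm×BbLlMM grid (8·8=64): BbLLMM=4 BbLLMm=4 BbLlMM=8 BbLlMm=8 BbllMM=4 BbllMm=4 bbLLMM=4 bbLLMm=4 bbLlMM=8 bbLlMm=8 bbllMM=4 bbllMm=4
bbLLMM hits 4/64; gcd=4; 4÷4/64÷4 = 1/16

P(bbLLMM) = 1/16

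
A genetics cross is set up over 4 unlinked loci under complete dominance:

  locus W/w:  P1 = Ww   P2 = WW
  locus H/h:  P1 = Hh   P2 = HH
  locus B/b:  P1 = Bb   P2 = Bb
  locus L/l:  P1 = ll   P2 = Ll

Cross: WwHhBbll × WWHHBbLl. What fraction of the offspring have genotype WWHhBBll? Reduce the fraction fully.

P(WWHhBBll) = 1/32

WwHhBbll gametes: WHBl×2, WHbl×2, WhBl×2, Whbl×2, wHBl×2, wHbl×2, whBl×2, whbl×2
WWHHBbLl gametes: WHBL×4, WHBl×4, WHbL×4, WHbl×4
WwHhBbll×WWHHBbLl grid (16·16=256): WWHHBBLl=8 WWHHBBll=8 WWHHBbLl=16 WWHHBbll=16 WWHHbbLl=8 WWHHbbll=8 WWHhBBLl=8 WWHhBBll=8 WWHhBbLl=16 WWHhBbll=16 WWHhbbLl=8 WWHhbbll=8 WwHHBBLl=8 WwHHBBll=8 WwHHBbLl=16 WwHHBbll=16 WwHHbbLl=8 WwHHbbll=8 WwHhBBLl=8 WwHhBBll=8 WwHhBbLl=16 WwHhBbll=16 WwHhbbLl=8 WwHhbbll=8
WWHhBBll hits 8/256; gcd=8; 8÷8/256÷8 = 1/32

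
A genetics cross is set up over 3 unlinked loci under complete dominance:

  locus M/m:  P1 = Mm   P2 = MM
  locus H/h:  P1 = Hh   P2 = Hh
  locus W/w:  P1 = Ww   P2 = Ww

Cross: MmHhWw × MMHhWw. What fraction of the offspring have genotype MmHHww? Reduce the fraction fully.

MmHhWw gametes: MHW×1, MHw×1, MhW×1, Mhw×1, mHW×1, mHw×1, mhW×1, mhw×1
MMHhWw gametes: MHW×2, MHw×2, MhW×2, Mhw×2
MmHhWw×MMHhWw grid (8·8=64): MMHHWW=2 MMHHWw=4 MMHHww=2 MMHhWW=4 MMHhWw=8 MMHhww=4 MMhhWW=2 MMhhWw=4 MMhhww=2 MmHHWW=2 MmHHWw=4 MmHHww=2 MmHhWW=4 MmHhWw=8 MmHhww=4 MmhhWW=2 MmhhWw=4 Mmhhww=2
MmHHww hits 2/64; gcd=2; 2÷2/64÷2 = 1/32

P(MmHHww) = 1/32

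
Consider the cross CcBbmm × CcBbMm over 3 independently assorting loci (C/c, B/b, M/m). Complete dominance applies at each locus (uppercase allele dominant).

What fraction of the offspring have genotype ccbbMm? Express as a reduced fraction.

P(ccbbMm) = 1/32

CcBbmm gametes: CBm×2, Cbm×2, cBm×2, cbm×2
CcBbMm gametes: CBM×1, CBm×1, CbM×1, Cbm×1, cBM×1, cBm×1, cbM×1, cbm×1
CcBbmm×CcBbMm grid (8·8=64): CCBBMm=2 CCBBmm=2 CCBbMm=4 CCBbmm=4 CCbbMm=2 CCbbmm=2 CcBBMm=4 CcBBmm=4 CcBbMm=8 CcBbmm=8 CcbbMm=4 Ccbbmm=4 ccBBMm=2 ccBBmm=2 ccBbMm=4 ccBbmm=4 ccbbMm=2 ccbbmm=2
ccbbMm hits 2/64; gcd=2; 2÷2/64÷2 = 1/32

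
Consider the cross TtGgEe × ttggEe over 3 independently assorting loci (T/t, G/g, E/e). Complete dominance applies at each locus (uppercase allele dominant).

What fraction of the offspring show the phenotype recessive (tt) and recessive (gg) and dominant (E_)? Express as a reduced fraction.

TtGgEe gametes: TGE×1, TGe×1, TgE×1, Tge×1, tGE×1, tGe×1, tgE×1, tge×1
ttggEe gametes: tgE×4, tge×4
TtGgEe×ttggEe grid (8·8=64): TtGgEE=4 TtGgEe=8 TtGgee=4 TtggEE=4 TtggEe=8 Ttggee=4 ttGgEE=4 ttGgEe=8 ttGgee=4 ttggEE=4 ttggEe=8 ttggee=4
tt gg E_ hits 12/64; gcd=4; 12÷4/64÷4 = 3/16

P(tt gg E_) = 3/16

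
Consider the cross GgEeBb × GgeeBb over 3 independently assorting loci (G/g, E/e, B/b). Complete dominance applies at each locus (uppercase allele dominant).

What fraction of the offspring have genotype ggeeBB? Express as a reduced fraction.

GgEeBb gametes: GEB×1, GEb×1, GeB×1, Geb×1, gEB×1, gEb×1, geB×1, geb×1
GgeeBb gametes: GeB×2, Geb×2, geB×2, geb×2
GgEeBb×GgeeBb grid (8·8=64): GGEeBB=2 GGEeBb=4 GGEebb=2 GGeeBB=2 GGeeBb=4 GGeebb=2 GgEeBB=4 GgEeBb=8 GgEebb=4 GgeeBB=4 GgeeBb=8 Ggeebb=4 ggEeBB=2 ggEeBb=4 ggEebb=2 ggeeBB=2 ggeeBb=4 ggeebb=2
ggeeBB hits 2/64; gcd=2; 2÷2/64÷2 = 1/32

P(ggeeBB) = 1/32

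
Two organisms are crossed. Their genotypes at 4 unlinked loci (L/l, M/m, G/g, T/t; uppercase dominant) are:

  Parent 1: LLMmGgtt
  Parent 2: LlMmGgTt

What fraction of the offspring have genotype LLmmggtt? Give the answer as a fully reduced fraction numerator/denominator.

LLMmGgtt gametes: LMGt×4, LMgt×4, LmGt×4, Lmgt×4
LlMmGgTt gametes: LMGT×1, LMGt×1, LMgT×1, LMgt×1, LmGT×1, LmGt×1, LmgT×1, Lmgt×1, lMGT×1, lMGt×1, lMgT×1, lMgt×1, lmGT×1, lmGt×1, lmgT×1, lmgt×1
LLMmGgtt×LlMmGgTt grid (16·16=256): LLMMGGTt=4 LLMMGGtt=4 LLMMGgTt=8 LLMMGgtt=8 LLMMggTt=4 LLMMggtt=4 LLMmGGTt=8 LLMmGGtt=8 LLMmGgTt=16 LLMmGgtt=16 LLMmggTt=8 LLMmggtt=8 LLmmGGTt=4 LLmmGGtt=4 LLmmGgTt=8 LLmmGgtt=8 LLmmggTt=4 LLmmggtt=4 LlMMGGTt=4 LlMMGGtt=4 LlMMGgTt=8 LlMMGgtt=8 LlMMggTt=4 LlMMggtt=4 LlMmGGTt=8 LlMmGGtt=8 LlMmGgTt=16 LlMmGgtt=16 LlMmggTt=8 LlMmggtt=8 LlmmGGTt=4 LlmmGGtt=4 LlmmGgTt=8 LlmmGgtt=8 LlmmggTt=4 Llmmggtt=4
LLmmggtt hits 4/256; gcd=4; 4÷4/256÷4 = 1/64

P(LLmmggtt) = 1/64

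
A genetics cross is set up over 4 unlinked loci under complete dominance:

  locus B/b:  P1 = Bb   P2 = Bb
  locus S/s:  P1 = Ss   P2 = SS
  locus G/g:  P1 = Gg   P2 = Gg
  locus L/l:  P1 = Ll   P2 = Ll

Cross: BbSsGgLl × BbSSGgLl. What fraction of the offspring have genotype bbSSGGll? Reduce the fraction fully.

P(bbSSGGll) = 1/128

BbSsGgLl gametes: BSGL×1, BSGl×1, BSgL×1, BSgl×1, BsGL×1, BsGl×1, BsgL×1, Bsgl×1, bSGL×1, bSGl×1, bSgL×1, bSgl×1, bsGL×1, bsGl×1, bsgL×1, bsgl×1
BbSSGgLl gametes: BSGL×2, BSGl×2, BSgL×2, BSgl×2, bSGL×2, bSGl×2, bSgL×2, bSgl×2
BbSsGgLl×BbSSGgLl grid (16·16=256): BBSSGGLL=2 BBSSGGLl=4 BBSSGGll=2 BBSSGgLL=4 BBSSGgLl=8 BBSSGgll=4 BBSSggLL=2 BBSSggLl=4 BBSSggll=2 BBSsGGLL=2 BBSsGGLl=4 BBSsGGll=2 BBSsGgLL=4 BBSsGgLl=8 BBSsGgll=4 BBSsggLL=2 BBSsggLl=4 BBSsggll=2 BbSSGGLL=4 BbSSGGLl=8 BbSSGGll=4 BbSSGgLL=8 BbSSGgLl=16 BbSSGgll=8 BbSSggLL=4 BbSSggLl=8 BbSSggll=4 BbSsGGLL=4 BbSsGGLl=8 BbSsGGll=4 BbSsGgLL=8 BbSsGgLl=16 BbSsGgll=8 BbSsggLL=4 BbSsggLl=8 BbSsggll=4 bbSSGGLL=2 bbSSGGLl=4 bbSSGGll=2 bbSSGgLL=4 bbSSGgLl=8 bbSSGgll=4 bbSSggLL=2 bbSSggLl=4 bbSSggll=2 bbSsGGLL=2 bbSsGGLl=4 bbSsGGll=2 bbSsGgLL=4 bbSsGgLl=8 bbSsGgll=4 bbSsggLL=2 bbSsggLl=4 bbSsggll=2
bbSSGGll hits 2/256; gcd=2; 2÷2/256÷2 = 1/128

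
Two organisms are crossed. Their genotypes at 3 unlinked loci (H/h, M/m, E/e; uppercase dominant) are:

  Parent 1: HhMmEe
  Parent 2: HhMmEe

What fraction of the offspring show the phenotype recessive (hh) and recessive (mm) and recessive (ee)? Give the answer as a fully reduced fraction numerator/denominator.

P(hh mm ee) = 1/64

HhMmEe gametes: HME×1, HMe×1, HmE×1, Hme×1, hME×1, hMe×1, hmE×1, hme×1
HhMmEe gametes: HME×1, HMe×1, HmE×1, Hme×1, hME×1, hMe×1, hmE×1, hme×1
HhMmEe×HhMmEe grid (8·8=64): HHMMEE=1 HHMMEe=2 HHMMee=1 HHMmEE=2 HHMmEe=4 HHMmee=2 HHmmEE=1 HHmmEe=2 HHmmee=1 HhMMEE=2 HhMMEe=4 HhMMee=2 HhMmEE=4 HhMmEe=8 HhMmee=4 HhmmEE=2 HhmmEe=4 Hhmmee=2 hhMMEE=1 hhMMEe=2 hhMMee=1 hhMmEE=2 hhMmEe=4 hhMmee=2 hhmmEE=1 hhmmEe=2 hhmmee=1
hh mm ee hits 1/64; gcd=1; 1÷1/64÷1 = 1/64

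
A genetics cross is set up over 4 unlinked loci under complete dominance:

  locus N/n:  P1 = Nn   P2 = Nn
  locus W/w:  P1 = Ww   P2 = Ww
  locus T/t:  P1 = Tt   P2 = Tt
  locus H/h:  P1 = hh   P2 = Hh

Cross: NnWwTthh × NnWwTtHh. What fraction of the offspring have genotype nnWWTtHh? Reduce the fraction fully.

NnWwTthh gametes: NWTh×2, NWth×2, NwTh×2, Nwth×2, nWTh×2, nWth×2, nwTh×2, nwth×2
NnWwTtHh gametes: NWTH×1, NWTh×1, NWtH×1, NWth×1, NwTH×1, NwTh×1, NwtH×1, Nwth×1, nWTH×1, nWTh×1, nWtH×1, nWth×1, nwTH×1, nwTh×1, nwtH×1, nwth×1
NnWwTthh×NnWwTtHh grid (16·16=256): NNWWTTHh=2 NNWWTThh=2 NNWWTtHh=4 NNWWTthh=4 NNWWttHh=2 NNWWtthh=2 NNWwTTHh=4 NNWwTThh=4 NNWwTtHh=8 NNWwTthh=8 NNWwttHh=4 NNWwtthh=4 NNwwTTHh=2 NNwwTThh=2 NNwwTtHh=4 NNwwTthh=4 NNwwttHh=2 NNwwtthh=2 NnWWTTHh=4 NnWWTThh=4 NnWWTtHh=8 NnWWTthh=8 NnWWttHh=4 NnWWtthh=4 NnWwTTHh=8 NnWwTThh=8 NnWwTtHh=16 NnWwTthh=16 NnWwttHh=8 NnWwtthh=8 NnwwTTHh=4 NnwwTThh=4 NnwwTtHh=8 NnwwTthh=8 NnwwttHh=4 Nnwwtthh=4 nnWWTTHh=2 nnWWTThh=2 nnWWTtHh=4 nnWWTthh=4 nnWWttHh=2 nnWWtthh=2 nnWwTTHh=4 nnWwTThh=4 nnWwTtHh=8 nnWwTthh=8 nnWwttHh=4 nnWwtthh=4 nnwwTTHh=2 nnwwTThh=2 nnwwTtHh=4 nnwwTthh=4 nnwwttHh=2 nnwwtthh=2
nnWWTtHh hits 4/256; gcd=4; 4÷4/256÷4 = 1/64

P(nnWWTtHh) = 1/64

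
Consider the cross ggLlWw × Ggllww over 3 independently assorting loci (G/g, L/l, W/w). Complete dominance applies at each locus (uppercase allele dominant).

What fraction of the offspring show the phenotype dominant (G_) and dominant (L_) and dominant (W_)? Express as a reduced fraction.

ggLlWw gametes: gLW×2, gLw×2, glW×2, glw×2
Ggllww gametes: Glw×4, glw×4
ggLlWw×Ggllww grid (8·8=64): GgLlWw=8 GgLlww=8 GgllWw=8 Ggllww=8 ggLlWw=8 ggLlww=8 ggllWw=8 ggllww=8
G_ L_ W_ hits 8/64; gcd=8; 8÷8/64÷8 = 1/8

P(G_ L_ W_) = 1/8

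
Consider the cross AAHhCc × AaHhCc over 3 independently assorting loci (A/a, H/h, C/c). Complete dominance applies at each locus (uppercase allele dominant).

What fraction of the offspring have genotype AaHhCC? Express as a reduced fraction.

AAHhCc gametes: AHC×2, AHc×2, AhC×2, Ahc×2
AaHhCc gametes: AHC×1, AHc×1, AhC×1, Ahc×1, aHC×1, aHc×1, ahC×1, ahc×1
AAHhCc×AaHhCc grid (8·8=64): AAHHCC=2 AAHHCc=4 AAHHcc=2 AAHhCC=4 AAHhCc=8 AAHhcc=4 AAhhCC=2 AAhhCc=4 AAhhcc=2 AaHHCC=2 AaHHCc=4 AaHHcc=2 AaHhCC=4 AaHhCc=8 AaHhcc=4 AahhCC=2 AahhCc=4 Aahhcc=2
AaHhCC hits 4/64; gcd=4; 4÷4/64÷4 = 1/16

P(AaHhCC) = 1/16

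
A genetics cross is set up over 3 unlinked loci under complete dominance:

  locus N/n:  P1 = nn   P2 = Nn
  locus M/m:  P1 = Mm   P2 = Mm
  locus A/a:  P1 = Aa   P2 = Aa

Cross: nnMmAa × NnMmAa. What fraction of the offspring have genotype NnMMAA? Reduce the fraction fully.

P(NnMMAA) = 1/32

nnMmAa gametes: nMA×2, nMa×2, nmA×2, nma×2
NnMmAa gametes: NMA×1, NMa×1, NmA×1, Nma×1, nMA×1, nMa×1, nmA×1, nma×1
nnMmAa×NnMmAa grid (8·8=64): NnMMAA=2 NnMMAa=4 NnMMaa=2 NnMmAA=4 NnMmAa=8 NnMmaa=4 NnmmAA=2 NnmmAa=4 Nnmmaa=2 nnMMAA=2 nnMMAa=4 nnMMaa=2 nnMmAA=4 nnMmAa=8 nnMmaa=4 nnmmAA=2 nnmmAa=4 nnmmaa=2
NnMMAA hits 2/64; gcd=2; 2÷2/64÷2 = 1/32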